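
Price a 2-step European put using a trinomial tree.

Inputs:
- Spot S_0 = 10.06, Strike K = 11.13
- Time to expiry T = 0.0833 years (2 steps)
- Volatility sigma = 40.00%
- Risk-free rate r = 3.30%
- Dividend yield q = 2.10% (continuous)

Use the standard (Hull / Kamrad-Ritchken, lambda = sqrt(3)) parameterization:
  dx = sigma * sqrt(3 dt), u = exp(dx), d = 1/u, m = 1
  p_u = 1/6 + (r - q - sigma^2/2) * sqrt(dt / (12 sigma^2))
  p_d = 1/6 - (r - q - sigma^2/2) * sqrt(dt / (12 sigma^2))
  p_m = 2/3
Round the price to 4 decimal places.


dt = T/N = 0.041650; dx = sigma*sqrt(3*dt) = 0.141393
u = exp(dx) = 1.151877; d = 1/u = 0.868148
p_u = 0.156651, p_m = 0.666667, p_d = 0.176682
Discount per step: exp(-r*dt) = 0.998626
Stock lattice S(k, j) with j the centered position index:
  k=0: S(0,+0) = 10.0600
  k=1: S(1,-1) = 8.7336; S(1,+0) = 10.0600; S(1,+1) = 11.5879
  k=2: S(2,-2) = 7.5820; S(2,-1) = 8.7336; S(2,+0) = 10.0600; S(2,+1) = 11.5879; S(2,+2) = 13.3478
Terminal payoffs V(N, j) = max(K - S_T, 0):
  V(2,-2) = 3.547970; V(2,-1) = 2.396431; V(2,+0) = 1.070000; V(2,+1) = 0.000000; V(2,+2) = 0.000000
Backward induction: V(k, j) = exp(-r*dt) * [p_u * V(k+1, j+1) + p_m * V(k+1, j) + p_d * V(k+1, j-1)]
  V(1,-1) = exp(-r*dt) * [p_u*1.070000 + p_m*2.396431 + p_d*3.547970] = 2.388814
  V(1,+0) = exp(-r*dt) * [p_u*0.000000 + p_m*1.070000 + p_d*2.396431] = 1.135178
  V(1,+1) = exp(-r*dt) * [p_u*0.000000 + p_m*0.000000 + p_d*1.070000] = 0.188790
  V(0,+0) = exp(-r*dt) * [p_u*0.188790 + p_m*1.135178 + p_d*2.388814] = 1.206761

Answer: Price = V(0,0) = 1.2068


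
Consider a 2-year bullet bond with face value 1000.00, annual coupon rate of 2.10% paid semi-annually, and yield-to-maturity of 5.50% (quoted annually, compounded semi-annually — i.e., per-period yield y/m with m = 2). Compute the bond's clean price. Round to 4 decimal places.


Coupon per period c = face * coupon_rate / m = 10.500000
Periods per year m = 2; per-period yield y/m = 0.027500
Number of cashflows N = 4
Cashflows (t years, CF_t, discount factor 1/(1+y/m)^(m*t), PV):
  t = 0.5000: CF_t = 10.500000, DF = 0.973236, PV = 10.218978
  t = 1.0000: CF_t = 10.500000, DF = 0.947188, PV = 9.945477
  t = 1.5000: CF_t = 10.500000, DF = 0.921838, PV = 9.679297
  t = 2.0000: CF_t = 1010.500000, DF = 0.897166, PV = 906.585974
Price P = sum_t PV_t = 936.429726

Answer: Price = 936.4297


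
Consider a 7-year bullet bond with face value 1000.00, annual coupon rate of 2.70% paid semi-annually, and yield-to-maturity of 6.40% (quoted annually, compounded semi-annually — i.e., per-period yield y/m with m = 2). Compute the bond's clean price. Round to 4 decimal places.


Answer: Price = 793.8433

Derivation:
Coupon per period c = face * coupon_rate / m = 13.500000
Periods per year m = 2; per-period yield y/m = 0.032000
Number of cashflows N = 14
Cashflows (t years, CF_t, discount factor 1/(1+y/m)^(m*t), PV):
  t = 0.5000: CF_t = 13.500000, DF = 0.968992, PV = 13.081395
  t = 1.0000: CF_t = 13.500000, DF = 0.938946, PV = 12.675771
  t = 1.5000: CF_t = 13.500000, DF = 0.909831, PV = 12.282724
  t = 2.0000: CF_t = 13.500000, DF = 0.881620, PV = 11.901864
  t = 2.5000: CF_t = 13.500000, DF = 0.854283, PV = 11.532814
  t = 3.0000: CF_t = 13.500000, DF = 0.827793, PV = 11.175207
  t = 3.5000: CF_t = 13.500000, DF = 0.802125, PV = 10.828689
  t = 4.0000: CF_t = 13.500000, DF = 0.777253, PV = 10.492916
  t = 4.5000: CF_t = 13.500000, DF = 0.753152, PV = 10.167554
  t = 5.0000: CF_t = 13.500000, DF = 0.729799, PV = 9.852281
  t = 5.5000: CF_t = 13.500000, DF = 0.707169, PV = 9.546784
  t = 6.0000: CF_t = 13.500000, DF = 0.685241, PV = 9.250760
  t = 6.5000: CF_t = 13.500000, DF = 0.663994, PV = 8.963914
  t = 7.0000: CF_t = 1013.500000, DF = 0.643405, PV = 652.090677
Price P = sum_t PV_t = 793.843350


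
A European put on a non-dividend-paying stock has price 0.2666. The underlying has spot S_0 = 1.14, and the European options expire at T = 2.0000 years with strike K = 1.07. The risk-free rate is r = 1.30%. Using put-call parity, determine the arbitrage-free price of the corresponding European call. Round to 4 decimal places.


Put-call parity: C - P = S_0 * exp(-qT) - K * exp(-rT).
S_0 * exp(-qT) = 1.1400 * 1.00000000 = 1.14000000
K * exp(-rT) = 1.0700 * 0.97433509 = 1.04253855
C = P + S*exp(-qT) - K*exp(-rT)
C = 0.2666 + 1.14000000 - 1.04253855 = 0.3641

Answer: Call price = 0.3641


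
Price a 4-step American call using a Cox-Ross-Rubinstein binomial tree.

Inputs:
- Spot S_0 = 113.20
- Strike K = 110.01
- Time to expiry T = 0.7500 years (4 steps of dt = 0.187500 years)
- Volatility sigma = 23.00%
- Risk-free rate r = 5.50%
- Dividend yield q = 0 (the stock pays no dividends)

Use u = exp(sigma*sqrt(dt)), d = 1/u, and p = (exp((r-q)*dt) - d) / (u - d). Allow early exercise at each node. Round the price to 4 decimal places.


Answer: Price = V(0,0) = 12.9601

Derivation:
dt = T/N = 0.187500
u = exp(sigma*sqrt(dt)) = 1.104721; d = 1/u = 0.905206
p = (exp((r-q)*dt) - d) / (u - d) = 0.527078
Discount per step: exp(-r*dt) = 0.989740
Stock lattice S(k, i) with i counting down-moves:
  k=0: S(0,0) = 113.2000
  k=1: S(1,0) = 125.0544; S(1,1) = 102.4693
  k=2: S(2,0) = 138.1503; S(2,1) = 113.2000; S(2,2) = 92.7558
  k=3: S(3,0) = 152.6175; S(3,1) = 125.0544; S(3,2) = 102.4693; S(3,3) = 83.9631
  k=4: S(4,0) = 168.5998; S(4,1) = 138.1503; S(4,2) = 113.2000; S(4,3) = 92.7558; S(4,4) = 76.0039
Terminal payoffs V(N, i) = max(S_T - K, 0):
  V(4,0) = 58.589799; V(4,1) = 28.140270; V(4,2) = 3.190000; V(4,3) = 0.000000; V(4,4) = 0.000000
Backward induction: V(k, i) = exp(-r*dt) * [p * V(k+1, i) + (1-p) * V(k+1, i+1)]; then take max(V_cont, immediate exercise) for American.
  V(3,0) = exp(-r*dt) * [p*58.589799 + (1-p)*28.140270] = 43.736170; exercise = 42.607521; V(3,0) = max -> 43.736170
  V(3,1) = exp(-r*dt) * [p*28.140270 + (1-p)*3.190000] = 16.173079; exercise = 15.044431; V(3,1) = max -> 16.173079
  V(3,2) = exp(-r*dt) * [p*3.190000 + (1-p)*0.000000] = 1.664127; exercise = 0.000000; V(3,2) = max -> 1.664127
  V(3,3) = exp(-r*dt) * [p*0.000000 + (1-p)*0.000000] = 0.000000; exercise = 0.000000; V(3,3) = max -> 0.000000
  V(2,0) = exp(-r*dt) * [p*43.736170 + (1-p)*16.173079] = 30.385988; exercise = 28.140270; V(2,0) = max -> 30.385988
  V(2,1) = exp(-r*dt) * [p*16.173079 + (1-p)*1.664127] = 9.215939; exercise = 3.190000; V(2,1) = max -> 9.215939
  V(2,2) = exp(-r*dt) * [p*1.664127 + (1-p)*0.000000] = 0.868125; exercise = 0.000000; V(2,2) = max -> 0.868125
  V(1,0) = exp(-r*dt) * [p*30.385988 + (1-p)*9.215939] = 20.165167; exercise = 15.044431; V(1,0) = max -> 20.165167
  V(1,1) = exp(-r*dt) * [p*9.215939 + (1-p)*0.868125] = 5.214022; exercise = 0.000000; V(1,1) = max -> 5.214022
  V(0,0) = exp(-r*dt) * [p*20.165167 + (1-p)*5.214022] = 12.960092; exercise = 3.190000; V(0,0) = max -> 12.960092


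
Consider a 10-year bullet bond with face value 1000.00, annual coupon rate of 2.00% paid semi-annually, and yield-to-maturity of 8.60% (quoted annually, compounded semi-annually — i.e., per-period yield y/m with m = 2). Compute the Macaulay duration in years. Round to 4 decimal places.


Answer: Macaulay duration = 8.7211 years

Derivation:
Coupon per period c = face * coupon_rate / m = 10.000000
Periods per year m = 2; per-period yield y/m = 0.043000
Number of cashflows N = 20
Cashflows (t years, CF_t, discount factor 1/(1+y/m)^(m*t), PV):
  t = 0.5000: CF_t = 10.000000, DF = 0.958773, PV = 9.587728
  t = 1.0000: CF_t = 10.000000, DF = 0.919245, PV = 9.192452
  t = 1.5000: CF_t = 10.000000, DF = 0.881347, PV = 8.813473
  t = 2.0000: CF_t = 10.000000, DF = 0.845012, PV = 8.450118
  t = 2.5000: CF_t = 10.000000, DF = 0.810174, PV = 8.101743
  t = 3.0000: CF_t = 10.000000, DF = 0.776773, PV = 7.767731
  t = 3.5000: CF_t = 10.000000, DF = 0.744749, PV = 7.447488
  t = 4.0000: CF_t = 10.000000, DF = 0.714045, PV = 7.140449
  t = 4.5000: CF_t = 10.000000, DF = 0.684607, PV = 6.846068
  t = 5.0000: CF_t = 10.000000, DF = 0.656382, PV = 6.563824
  t = 5.5000: CF_t = 10.000000, DF = 0.629322, PV = 6.293216
  t = 6.0000: CF_t = 10.000000, DF = 0.603376, PV = 6.033764
  t = 6.5000: CF_t = 10.000000, DF = 0.578501, PV = 5.785008
  t = 7.0000: CF_t = 10.000000, DF = 0.554651, PV = 5.546508
  t = 7.5000: CF_t = 10.000000, DF = 0.531784, PV = 5.317841
  t = 8.0000: CF_t = 10.000000, DF = 0.509860, PV = 5.098601
  t = 8.5000: CF_t = 10.000000, DF = 0.488840, PV = 4.888400
  t = 9.0000: CF_t = 10.000000, DF = 0.468687, PV = 4.686865
  t = 9.5000: CF_t = 10.000000, DF = 0.449364, PV = 4.493639
  t = 10.0000: CF_t = 1010.000000, DF = 0.430838, PV = 435.146210
Price P = sum_t PV_t = 563.201127
Macaulay numerator sum_t t * PV_t:
  t * PV_t at t = 0.5000: 4.793864
  t * PV_t at t = 1.0000: 9.192452
  t * PV_t at t = 1.5000: 13.220209
  t * PV_t at t = 2.0000: 16.900236
  t * PV_t at t = 2.5000: 20.254357
  t * PV_t at t = 3.0000: 23.303192
  t * PV_t at t = 3.5000: 26.066210
  t * PV_t at t = 4.0000: 28.561797
  t * PV_t at t = 4.5000: 30.807307
  t * PV_t at t = 5.0000: 32.819119
  t * PV_t at t = 5.5000: 34.612686
  t * PV_t at t = 6.0000: 36.202582
  t * PV_t at t = 6.5000: 37.602554
  t * PV_t at t = 7.0000: 38.825559
  t * PV_t at t = 7.5000: 39.883810
  t * PV_t at t = 8.0000: 40.788812
  t * PV_t at t = 8.5000: 41.551402
  t * PV_t at t = 9.0000: 42.181785
  t * PV_t at t = 9.5000: 42.689567
  t * PV_t at t = 10.0000: 4351.462100
Macaulay duration D = (sum_t t * PV_t) / P = 4911.719599 / 563.201127 = 8.721076


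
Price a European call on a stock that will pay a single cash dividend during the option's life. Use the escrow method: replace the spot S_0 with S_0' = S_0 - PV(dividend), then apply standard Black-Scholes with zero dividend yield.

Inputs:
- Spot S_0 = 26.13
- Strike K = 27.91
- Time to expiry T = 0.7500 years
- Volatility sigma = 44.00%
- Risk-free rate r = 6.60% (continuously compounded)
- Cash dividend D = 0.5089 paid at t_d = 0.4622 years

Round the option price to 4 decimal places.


PV(D) = D * exp(-r * t_d) = 0.5089 * 0.96995539 = 0.49361030
S_0' = S_0 - PV(D) = 26.1300 - 0.49361030 = 25.63638970
d1 = (ln(S_0'/K) + (r + sigma^2/2)*T) / (sigma*sqrt(T)) = 0.09743512
d2 = d1 - sigma*sqrt(T) = -0.28361606
exp(-rT) = 0.95170516
N(d1) = 0.53880957; N(d2) = 0.38835232
C = S_0' * N(d1) - K * exp(-rT) * N(d2) = 25.63638970 * 0.53880957 - 27.9100 * 0.95170516 * 0.38835232 = 3.4977

Answer: Price = 3.4977


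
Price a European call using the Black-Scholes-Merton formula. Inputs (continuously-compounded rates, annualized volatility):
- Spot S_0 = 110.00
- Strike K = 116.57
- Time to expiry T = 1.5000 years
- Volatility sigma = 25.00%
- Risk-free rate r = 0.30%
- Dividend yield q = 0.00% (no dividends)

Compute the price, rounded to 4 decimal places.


d1 = (ln(S/K) + (r - q + 0.5*sigma^2) * T) / (sigma * sqrt(T)) = -0.02167500
d2 = d1 - sigma * sqrt(T) = -0.32786121
exp(-rT) = 0.99551011; exp(-qT) = 1.00000000
C = S_0 * exp(-qT) * N(d1) - K * exp(-rT) * N(d2)
N(d1) = 0.49135360; N(d2) = 0.37150830
C = 110.0000 * 1.00000000 * 0.49135360 - 116.5700 * 0.99551011 * 0.37150830 = 10.9366

Answer: Price = 10.9366


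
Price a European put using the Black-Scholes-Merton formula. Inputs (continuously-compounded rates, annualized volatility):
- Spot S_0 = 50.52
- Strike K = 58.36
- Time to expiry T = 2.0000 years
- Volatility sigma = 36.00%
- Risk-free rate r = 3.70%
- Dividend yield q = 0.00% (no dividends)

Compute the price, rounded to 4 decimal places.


Answer: Price = 12.4572

Derivation:
d1 = (ln(S/K) + (r - q + 0.5*sigma^2) * T) / (sigma * sqrt(T)) = 0.11655197
d2 = d1 - sigma * sqrt(T) = -0.39256492
exp(-rT) = 0.92867169; exp(-qT) = 1.00000000
P = K * exp(-rT) * N(-d2) - S_0 * exp(-qT) * N(-d1)
N(-d1) = 0.45360755; N(-d2) = 0.65267957
P = 58.3600 * 0.92867169 * 0.65267957 - 50.5200 * 1.00000000 * 0.45360755 = 12.4572


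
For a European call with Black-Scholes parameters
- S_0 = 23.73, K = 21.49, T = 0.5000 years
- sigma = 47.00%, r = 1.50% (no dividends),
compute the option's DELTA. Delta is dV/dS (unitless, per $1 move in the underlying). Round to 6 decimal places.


d1 = 0.4870833142; d2 = 0.1547431270
phi(d1) = 0.3543168851; exp(-qT) = 1.0000000000; exp(-rT) = 0.9925280548
N(d1) = 0.6869003547
Delta = exp(-qT) * N(d1) = 1.0000000000 * 0.6869003547 = 0.686900

Answer: Delta = 0.686900


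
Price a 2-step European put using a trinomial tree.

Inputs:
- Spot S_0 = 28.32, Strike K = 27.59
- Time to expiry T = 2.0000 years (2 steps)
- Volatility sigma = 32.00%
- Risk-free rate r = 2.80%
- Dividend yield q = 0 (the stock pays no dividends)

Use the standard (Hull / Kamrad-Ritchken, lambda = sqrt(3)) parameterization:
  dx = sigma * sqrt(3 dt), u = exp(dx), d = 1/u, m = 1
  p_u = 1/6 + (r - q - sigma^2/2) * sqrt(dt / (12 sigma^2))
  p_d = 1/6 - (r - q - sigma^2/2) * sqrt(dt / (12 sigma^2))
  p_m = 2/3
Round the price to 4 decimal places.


dt = T/N = 1.000000; dx = sigma*sqrt(3*dt) = 0.554256
u = exp(dx) = 1.740646; d = 1/u = 0.574499
p_u = 0.145738, p_m = 0.666667, p_d = 0.187596
Discount per step: exp(-r*dt) = 0.972388
Stock lattice S(k, j) with j the centered position index:
  k=0: S(0,+0) = 28.3200
  k=1: S(1,-1) = 16.2698; S(1,+0) = 28.3200; S(1,+1) = 49.2951
  k=2: S(2,-2) = 9.3470; S(2,-1) = 16.2698; S(2,+0) = 28.3200; S(2,+1) = 49.2951; S(2,+2) = 85.8053
Terminal payoffs V(N, j) = max(K - S_T, 0):
  V(2,-2) = 18.242997; V(2,-1) = 11.320178; V(2,+0) = 0.000000; V(2,+1) = 0.000000; V(2,+2) = 0.000000
Backward induction: V(k, j) = exp(-r*dt) * [p_u * V(k+1, j+1) + p_m * V(k+1, j) + p_d * V(k+1, j-1)]
  V(1,-1) = exp(-r*dt) * [p_u*0.000000 + p_m*11.320178 + p_d*18.242997] = 10.666217
  V(1,+0) = exp(-r*dt) * [p_u*0.000000 + p_m*0.000000 + p_d*11.320178] = 2.064979
  V(1,+1) = exp(-r*dt) * [p_u*0.000000 + p_m*0.000000 + p_d*0.000000] = 0.000000
  V(0,+0) = exp(-r*dt) * [p_u*0.000000 + p_m*2.064979 + p_d*10.666217] = 3.284328

Answer: Price = V(0,0) = 3.2843


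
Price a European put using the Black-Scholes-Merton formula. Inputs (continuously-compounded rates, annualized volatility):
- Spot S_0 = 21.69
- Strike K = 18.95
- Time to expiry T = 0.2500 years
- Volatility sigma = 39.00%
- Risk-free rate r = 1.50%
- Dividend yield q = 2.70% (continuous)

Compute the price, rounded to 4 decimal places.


d1 = (ln(S/K) + (r - q + 0.5*sigma^2) * T) / (sigma * sqrt(T)) = 0.77466612
d2 = d1 - sigma * sqrt(T) = 0.57966612
exp(-rT) = 0.99625702; exp(-qT) = 0.99327273
P = K * exp(-rT) * N(-d2) - S_0 * exp(-qT) * N(-d1)
N(-d1) = 0.21926849; N(-d2) = 0.28106990
P = 18.9500 * 0.99625702 * 0.28106990 - 21.6900 * 0.99327273 * 0.21926849 = 0.5824

Answer: Price = 0.5824


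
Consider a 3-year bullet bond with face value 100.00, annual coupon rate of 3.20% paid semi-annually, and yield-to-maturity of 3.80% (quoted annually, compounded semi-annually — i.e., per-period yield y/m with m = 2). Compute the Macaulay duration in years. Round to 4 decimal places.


Coupon per period c = face * coupon_rate / m = 1.600000
Periods per year m = 2; per-period yield y/m = 0.019000
Number of cashflows N = 6
Cashflows (t years, CF_t, discount factor 1/(1+y/m)^(m*t), PV):
  t = 0.5000: CF_t = 1.600000, DF = 0.981354, PV = 1.570167
  t = 1.0000: CF_t = 1.600000, DF = 0.963056, PV = 1.540890
  t = 1.5000: CF_t = 1.600000, DF = 0.945099, PV = 1.512159
  t = 2.0000: CF_t = 1.600000, DF = 0.927477, PV = 1.483964
  t = 2.5000: CF_t = 1.600000, DF = 0.910184, PV = 1.456294
  t = 3.0000: CF_t = 101.600000, DF = 0.893213, PV = 90.750412
Price P = sum_t PV_t = 98.313885
Macaulay numerator sum_t t * PV_t:
  t * PV_t at t = 0.5000: 0.785083
  t * PV_t at t = 1.0000: 1.540890
  t * PV_t at t = 1.5000: 2.268238
  t * PV_t at t = 2.0000: 2.967927
  t * PV_t at t = 2.5000: 3.640735
  t * PV_t at t = 3.0000: 272.251235
Macaulay duration D = (sum_t t * PV_t) / P = 283.454109 / 98.313885 = 2.883154

Answer: Macaulay duration = 2.8832 years


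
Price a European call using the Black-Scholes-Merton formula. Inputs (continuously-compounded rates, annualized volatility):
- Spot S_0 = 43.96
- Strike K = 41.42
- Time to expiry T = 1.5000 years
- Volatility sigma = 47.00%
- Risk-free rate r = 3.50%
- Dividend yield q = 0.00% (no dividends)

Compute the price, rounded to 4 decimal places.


d1 = (ln(S/K) + (r - q + 0.5*sigma^2) * T) / (sigma * sqrt(T)) = 0.48241271
d2 = d1 - sigma * sqrt(T) = -0.09321738
exp(-rT) = 0.94885432; exp(-qT) = 1.00000000
C = S_0 * exp(-qT) * N(d1) - K * exp(-rT) * N(d2)
N(d1) = 0.68524360; N(d2) = 0.46286544
C = 43.9600 * 1.00000000 * 0.68524360 - 41.4200 * 0.94885432 * 0.46286544 = 11.9320

Answer: Price = 11.9320


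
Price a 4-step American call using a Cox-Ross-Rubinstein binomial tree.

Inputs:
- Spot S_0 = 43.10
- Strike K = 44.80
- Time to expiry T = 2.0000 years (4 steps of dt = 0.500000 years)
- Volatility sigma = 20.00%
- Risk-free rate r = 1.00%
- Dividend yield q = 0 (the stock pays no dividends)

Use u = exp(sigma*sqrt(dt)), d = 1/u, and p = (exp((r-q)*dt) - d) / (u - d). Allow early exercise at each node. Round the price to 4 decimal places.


Answer: Price = V(0,0) = 4.4716

Derivation:
dt = T/N = 0.500000
u = exp(sigma*sqrt(dt)) = 1.151910; d = 1/u = 0.868123
p = (exp((r-q)*dt) - d) / (u - d) = 0.482366
Discount per step: exp(-r*dt) = 0.995012
Stock lattice S(k, i) with i counting down-moves:
  k=0: S(0,0) = 43.1000
  k=1: S(1,0) = 49.6473; S(1,1) = 37.4161
  k=2: S(2,0) = 57.1892; S(2,1) = 43.1000; S(2,2) = 32.4818
  k=3: S(3,0) = 65.8768; S(3,1) = 49.6473; S(3,2) = 37.4161; S(3,3) = 28.1982
  k=4: S(4,0) = 75.8842; S(4,1) = 57.1892; S(4,2) = 43.1000; S(4,3) = 32.4818; S(4,4) = 24.4795
Terminal payoffs V(N, i) = max(S_T - K, 0):
  V(4,0) = 31.084195; V(4,1) = 12.389237; V(4,2) = 0.000000; V(4,3) = 0.000000; V(4,4) = 0.000000
Backward induction: V(k, i) = exp(-r*dt) * [p * V(k+1, i) + (1-p) * V(k+1, i+1)]; then take max(V_cont, immediate exercise) for American.
  V(3,0) = exp(-r*dt) * [p*31.084195 + (1-p)*12.389237] = 21.300289; exercise = 21.076848; V(3,0) = max -> 21.300289
  V(3,1) = exp(-r*dt) * [p*12.389237 + (1-p)*0.000000] = 5.946346; exercise = 4.847317; V(3,1) = max -> 5.946346
  V(3,2) = exp(-r*dt) * [p*0.000000 + (1-p)*0.000000] = 0.000000; exercise = 0.000000; V(3,2) = max -> 0.000000
  V(3,3) = exp(-r*dt) * [p*0.000000 + (1-p)*0.000000] = 0.000000; exercise = 0.000000; V(3,3) = max -> 0.000000
  V(2,0) = exp(-r*dt) * [p*21.300289 + (1-p)*5.946346] = 13.285977; exercise = 12.389237; V(2,0) = max -> 13.285977
  V(2,1) = exp(-r*dt) * [p*5.946346 + (1-p)*0.000000] = 2.854012; exercise = 0.000000; V(2,1) = max -> 2.854012
  V(2,2) = exp(-r*dt) * [p*0.000000 + (1-p)*0.000000] = 0.000000; exercise = 0.000000; V(2,2) = max -> 0.000000
  V(1,0) = exp(-r*dt) * [p*13.285977 + (1-p)*2.854012] = 7.846711; exercise = 4.847317; V(1,0) = max -> 7.846711
  V(1,1) = exp(-r*dt) * [p*2.854012 + (1-p)*0.000000] = 1.369814; exercise = 0.000000; V(1,1) = max -> 1.369814
  V(0,0) = exp(-r*dt) * [p*7.846711 + (1-p)*1.369814] = 4.471637; exercise = 0.000000; V(0,0) = max -> 4.471637


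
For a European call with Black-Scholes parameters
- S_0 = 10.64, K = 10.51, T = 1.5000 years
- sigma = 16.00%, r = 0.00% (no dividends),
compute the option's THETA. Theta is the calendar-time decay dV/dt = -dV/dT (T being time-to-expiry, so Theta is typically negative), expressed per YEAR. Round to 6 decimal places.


d1 = 0.1607135686; d2 = -0.0352456108
phi(d1) = 0.3938232955; exp(-qT) = 1.0000000000; exp(-rT) = 1.0000000000
Theta = -S*exp(-qT)*phi(d1)*sigma/(2*sqrt(T)) - r*K*exp(-rT)*N(d2) + q*S*exp(-qT)*N(d1)
N(d1) = 0.5638404989; N(d2) = 0.4859419463; sqrt(T) = 1.2247448714
Term 1 = -10.6400 * 1.0000000000 * 0.3938232955 * 0.1600 / (2 * 1.2247448714) = -0.2737079346
Term 2 = -0.0000 * 10.5100 * 1.0000000000 * 0.4859419463 = -0.0000000000
Term 3 = 0 (no dividend yield, q = 0)
Theta = -0.2737079346 + (-0.0000000000) + (0.0000000000) = -0.273708

Answer: Theta = -0.273708


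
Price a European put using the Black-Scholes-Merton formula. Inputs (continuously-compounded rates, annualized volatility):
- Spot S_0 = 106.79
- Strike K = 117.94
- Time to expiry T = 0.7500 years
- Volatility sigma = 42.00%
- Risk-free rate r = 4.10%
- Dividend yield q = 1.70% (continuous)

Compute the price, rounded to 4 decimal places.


Answer: Price = 20.7160

Derivation:
d1 = (ln(S/K) + (r - q + 0.5*sigma^2) * T) / (sigma * sqrt(T)) = -0.04168395
d2 = d1 - sigma * sqrt(T) = -0.40541462
exp(-rT) = 0.96971797; exp(-qT) = 0.98733094
P = K * exp(-rT) * N(-d2) - S_0 * exp(-qT) * N(-d1)
N(-d1) = 0.51662468; N(-d2) = 0.65741362
P = 117.9400 * 0.96971797 * 0.65741362 - 106.7900 * 0.98733094 * 0.51662468 = 20.7160


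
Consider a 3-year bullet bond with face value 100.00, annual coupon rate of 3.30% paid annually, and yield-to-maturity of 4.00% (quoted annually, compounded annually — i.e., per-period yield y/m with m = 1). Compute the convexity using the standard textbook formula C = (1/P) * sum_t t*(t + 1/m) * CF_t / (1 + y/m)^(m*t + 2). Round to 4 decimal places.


Answer: Convexity = 10.6229

Derivation:
Coupon per period c = face * coupon_rate / m = 3.300000
Periods per year m = 1; per-period yield y/m = 0.040000
Number of cashflows N = 3
Cashflows (t years, CF_t, discount factor 1/(1+y/m)^(m*t), PV):
  t = 1.0000: CF_t = 3.300000, DF = 0.961538, PV = 3.173077
  t = 2.0000: CF_t = 3.300000, DF = 0.924556, PV = 3.051036
  t = 3.0000: CF_t = 103.300000, DF = 0.888996, PV = 91.833324
Price P = sum_t PV_t = 98.057436
Convexity numerator sum_t t*(t + 1/m) * CF_t / (1+y/m)^(m*t + 2):
  t = 1.0000: term = 5.867376
  t = 2.0000: term = 16.925123
  t = 3.0000: term = 1018.860842
Convexity = (1/P) * sum = 1041.653340 / 98.057436 = 10.622890


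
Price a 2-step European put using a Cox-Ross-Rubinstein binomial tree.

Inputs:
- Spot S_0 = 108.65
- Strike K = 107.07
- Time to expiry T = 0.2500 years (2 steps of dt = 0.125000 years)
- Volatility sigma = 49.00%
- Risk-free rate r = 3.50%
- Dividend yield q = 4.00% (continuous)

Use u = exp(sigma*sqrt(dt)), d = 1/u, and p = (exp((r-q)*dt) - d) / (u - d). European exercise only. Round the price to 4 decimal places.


dt = T/N = 0.125000
u = exp(sigma*sqrt(dt)) = 1.189153; d = 1/u = 0.840935
p = (exp((r-q)*dt) - d) / (u - d) = 0.455003
Discount per step: exp(-r*dt) = 0.995635
Stock lattice S(k, i) with i counting down-moves:
  k=0: S(0,0) = 108.6500
  k=1: S(1,0) = 129.2015; S(1,1) = 91.3676
  k=2: S(2,0) = 153.6403; S(2,1) = 108.6500; S(2,2) = 76.8342
Terminal payoffs V(N, i) = max(K - S_T, 0):
  V(2,0) = 0.000000; V(2,1) = 0.000000; V(2,2) = 30.235836
Backward induction: V(k, i) = exp(-r*dt) * [p * V(k+1, i) + (1-p) * V(k+1, i+1)].
  V(1,0) = exp(-r*dt) * [p*0.000000 + (1-p)*0.000000] = 0.000000
  V(1,1) = exp(-r*dt) * [p*0.000000 + (1-p)*30.235836] = 16.406492
  V(0,0) = exp(-r*dt) * [p*0.000000 + (1-p)*16.406492] = 8.902448

Answer: Price = V(0,0) = 8.9024


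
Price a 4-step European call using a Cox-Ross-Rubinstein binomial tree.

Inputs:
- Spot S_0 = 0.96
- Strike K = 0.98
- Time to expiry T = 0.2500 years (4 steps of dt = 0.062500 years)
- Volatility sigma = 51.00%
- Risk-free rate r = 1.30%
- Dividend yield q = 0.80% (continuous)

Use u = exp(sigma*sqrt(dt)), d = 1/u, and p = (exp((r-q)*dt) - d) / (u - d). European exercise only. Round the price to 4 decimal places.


Answer: Price = V(0,0) = 0.0866

Derivation:
dt = T/N = 0.062500
u = exp(sigma*sqrt(dt)) = 1.135985; d = 1/u = 0.880293
p = (exp((r-q)*dt) - d) / (u - d) = 0.469390
Discount per step: exp(-r*dt) = 0.999188
Stock lattice S(k, i) with i counting down-moves:
  k=0: S(0,0) = 0.9600
  k=1: S(1,0) = 1.0905; S(1,1) = 0.8451
  k=2: S(2,0) = 1.2388; S(2,1) = 0.9600; S(2,2) = 0.7439
  k=3: S(3,0) = 1.4073; S(3,1) = 1.0905; S(3,2) = 0.8451; S(3,3) = 0.6549
  k=4: S(4,0) = 1.5987; S(4,1) = 1.2388; S(4,2) = 0.9600; S(4,3) = 0.7439; S(4,4) = 0.5765
Terminal payoffs V(N, i) = max(S_T - K, 0):
  V(4,0) = 0.618680; V(4,1) = 0.258843; V(4,2) = 0.000000; V(4,3) = 0.000000; V(4,4) = 0.000000
Backward induction: V(k, i) = exp(-r*dt) * [p * V(k+1, i) + (1-p) * V(k+1, i+1)].
  V(3,0) = exp(-r*dt) * [p*0.618680 + (1-p)*0.258843] = 0.427400
  V(3,1) = exp(-r*dt) * [p*0.258843 + (1-p)*0.000000] = 0.121400
  V(3,2) = exp(-r*dt) * [p*0.000000 + (1-p)*0.000000] = 0.000000
  V(3,3) = exp(-r*dt) * [p*0.000000 + (1-p)*0.000000] = 0.000000
  V(2,0) = exp(-r*dt) * [p*0.427400 + (1-p)*0.121400] = 0.264818
  V(2,1) = exp(-r*dt) * [p*0.121400 + (1-p)*0.000000] = 0.056938
  V(2,2) = exp(-r*dt) * [p*0.000000 + (1-p)*0.000000] = 0.000000
  V(1,0) = exp(-r*dt) * [p*0.264818 + (1-p)*0.056938] = 0.154389
  V(1,1) = exp(-r*dt) * [p*0.056938 + (1-p)*0.000000] = 0.026704
  V(0,0) = exp(-r*dt) * [p*0.154389 + (1-p)*0.026704] = 0.086568


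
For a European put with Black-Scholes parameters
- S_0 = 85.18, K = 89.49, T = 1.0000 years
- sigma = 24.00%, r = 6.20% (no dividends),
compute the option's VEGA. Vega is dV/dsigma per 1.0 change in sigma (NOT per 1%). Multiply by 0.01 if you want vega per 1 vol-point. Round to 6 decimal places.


Answer: Vega = 33.479101

Derivation:
d1 = 0.1726657388; d2 = -0.0673342612
phi(d1) = 0.3930394612; exp(-qT) = 1.0000000000; exp(-rT) = 0.9398828868
Vega = S * exp(-qT) * phi(d1) * sqrt(T) = 85.1800 * 1.0000000000 * 0.3930394612 * 1.0000000000 = 33.479101


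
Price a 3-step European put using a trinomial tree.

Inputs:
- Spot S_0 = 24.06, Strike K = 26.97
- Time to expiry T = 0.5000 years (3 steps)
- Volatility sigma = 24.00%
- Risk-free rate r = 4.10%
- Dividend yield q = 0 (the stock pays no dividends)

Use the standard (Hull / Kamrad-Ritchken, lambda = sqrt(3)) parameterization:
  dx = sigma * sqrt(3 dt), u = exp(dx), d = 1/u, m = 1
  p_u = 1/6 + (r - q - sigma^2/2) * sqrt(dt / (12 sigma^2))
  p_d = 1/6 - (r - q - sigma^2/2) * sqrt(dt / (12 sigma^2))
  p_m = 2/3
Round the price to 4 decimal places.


dt = T/N = 0.166667; dx = sigma*sqrt(3*dt) = 0.169706
u = exp(dx) = 1.184956; d = 1/u = 0.843913
p_u = 0.172657, p_m = 0.666667, p_d = 0.160676
Discount per step: exp(-r*dt) = 0.993190
Stock lattice S(k, j) with j the centered position index:
  k=0: S(0,+0) = 24.0600
  k=1: S(1,-1) = 20.3046; S(1,+0) = 24.0600; S(1,+1) = 28.5100
  k=2: S(2,-2) = 17.1353; S(2,-1) = 20.3046; S(2,+0) = 24.0600; S(2,+1) = 28.5100; S(2,+2) = 33.7831
  k=3: S(3,-3) = 14.4607; S(3,-2) = 17.1353; S(3,-1) = 20.3046; S(3,+0) = 24.0600; S(3,+1) = 28.5100; S(3,+2) = 33.7831; S(3,+3) = 40.0315
Terminal payoffs V(N, j) = max(K - S_T, 0):
  V(3,-3) = 12.509312; V(3,-2) = 9.834721; V(3,-1) = 6.665448; V(3,+0) = 2.910000; V(3,+1) = 0.000000; V(3,+2) = 0.000000; V(3,+3) = 0.000000
Backward induction: V(k, j) = exp(-r*dt) * [p_u * V(k+1, j+1) + p_m * V(k+1, j) + p_d * V(k+1, j-1)]
  V(2,-2) = exp(-r*dt) * [p_u*6.665448 + p_m*9.834721 + p_d*12.509312] = 9.651090
  V(2,-1) = exp(-r*dt) * [p_u*2.910000 + p_m*6.665448 + p_d*9.834721] = 6.481824
  V(2,+0) = exp(-r*dt) * [p_u*0.000000 + p_m*2.910000 + p_d*6.665448] = 2.990472
  V(2,+1) = exp(-r*dt) * [p_u*0.000000 + p_m*0.000000 + p_d*2.910000] = 0.464383
  V(2,+2) = exp(-r*dt) * [p_u*0.000000 + p_m*0.000000 + p_d*0.000000] = 0.000000
  V(1,-1) = exp(-r*dt) * [p_u*2.990472 + p_m*6.481824 + p_d*9.651090] = 6.344736
  V(1,+0) = exp(-r*dt) * [p_u*0.464383 + p_m*2.990472 + p_d*6.481824] = 3.094085
  V(1,+1) = exp(-r*dt) * [p_u*0.000000 + p_m*0.464383 + p_d*2.990472] = 0.784705
  V(0,+0) = exp(-r*dt) * [p_u*0.784705 + p_m*3.094085 + p_d*6.344736] = 3.195742

Answer: Price = V(0,0) = 3.1957


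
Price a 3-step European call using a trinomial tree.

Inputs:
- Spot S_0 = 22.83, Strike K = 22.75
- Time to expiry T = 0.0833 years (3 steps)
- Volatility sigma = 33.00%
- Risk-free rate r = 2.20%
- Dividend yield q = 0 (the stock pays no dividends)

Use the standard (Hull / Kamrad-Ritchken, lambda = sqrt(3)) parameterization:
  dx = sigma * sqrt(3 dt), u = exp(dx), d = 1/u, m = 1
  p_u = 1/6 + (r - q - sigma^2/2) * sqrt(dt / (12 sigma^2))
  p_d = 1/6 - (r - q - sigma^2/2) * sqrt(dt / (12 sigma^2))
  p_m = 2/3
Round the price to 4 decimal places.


dt = T/N = 0.027767; dx = sigma*sqrt(3*dt) = 0.095244
u = exp(dx) = 1.099927; d = 1/u = 0.909151
p_u = 0.161937, p_m = 0.666667, p_d = 0.171397
Discount per step: exp(-r*dt) = 0.999389
Stock lattice S(k, j) with j the centered position index:
  k=0: S(0,+0) = 22.8300
  k=1: S(1,-1) = 20.7559; S(1,+0) = 22.8300; S(1,+1) = 25.1113
  k=2: S(2,-2) = 18.8703; S(2,-1) = 20.7559; S(2,+0) = 22.8300; S(2,+1) = 25.1113; S(2,+2) = 27.6206
  k=3: S(3,-3) = 17.1559; S(3,-2) = 18.8703; S(3,-1) = 20.7559; S(3,+0) = 22.8300; S(3,+1) = 25.1113; S(3,+2) = 27.6206; S(3,+3) = 30.3807
Terminal payoffs V(N, j) = max(S_T - K, 0):
  V(3,-3) = 0.000000; V(3,-2) = 0.000000; V(3,-1) = 0.000000; V(3,+0) = 0.080000; V(3,+1) = 2.361332; V(3,+2) = 4.870630; V(3,+3) = 7.630674
Backward induction: V(k, j) = exp(-r*dt) * [p_u * V(k+1, j+1) + p_m * V(k+1, j) + p_d * V(k+1, j-1)]
  V(2,-2) = exp(-r*dt) * [p_u*0.000000 + p_m*0.000000 + p_d*0.000000] = 0.000000
  V(2,-1) = exp(-r*dt) * [p_u*0.080000 + p_m*0.000000 + p_d*0.000000] = 0.012947
  V(2,+0) = exp(-r*dt) * [p_u*2.361332 + p_m*0.080000 + p_d*0.000000] = 0.435453
  V(2,+1) = exp(-r*dt) * [p_u*4.870630 + p_m*2.361332 + p_d*0.080000] = 2.375214
  V(2,+2) = exp(-r*dt) * [p_u*7.630674 + p_m*4.870630 + p_d*2.361332] = 4.884511
  V(1,-1) = exp(-r*dt) * [p_u*0.435453 + p_m*0.012947 + p_d*0.000000] = 0.079099
  V(1,+0) = exp(-r*dt) * [p_u*2.375214 + p_m*0.435453 + p_d*0.012947] = 0.676742
  V(1,+1) = exp(-r*dt) * [p_u*4.884511 + p_m*2.375214 + p_d*0.435453] = 2.447597
  V(0,+0) = exp(-r*dt) * [p_u*2.447597 + p_m*0.676742 + p_d*0.079099] = 0.860548

Answer: Price = V(0,0) = 0.8605


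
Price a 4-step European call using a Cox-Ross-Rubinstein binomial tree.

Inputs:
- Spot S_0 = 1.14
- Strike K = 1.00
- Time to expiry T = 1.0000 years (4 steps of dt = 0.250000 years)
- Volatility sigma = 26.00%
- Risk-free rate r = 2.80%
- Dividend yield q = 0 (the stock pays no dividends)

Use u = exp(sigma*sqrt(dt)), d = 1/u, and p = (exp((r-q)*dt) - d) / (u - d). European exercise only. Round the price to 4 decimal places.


Answer: Price = V(0,0) = 0.2181

Derivation:
dt = T/N = 0.250000
u = exp(sigma*sqrt(dt)) = 1.138828; d = 1/u = 0.878095
p = (exp((r-q)*dt) - d) / (u - d) = 0.494487
Discount per step: exp(-r*dt) = 0.993024
Stock lattice S(k, i) with i counting down-moves:
  k=0: S(0,0) = 1.1400
  k=1: S(1,0) = 1.2983; S(1,1) = 1.0010
  k=2: S(2,0) = 1.4785; S(2,1) = 1.1400; S(2,2) = 0.8790
  k=3: S(3,0) = 1.6838; S(3,1) = 1.2983; S(3,2) = 1.0010; S(3,3) = 0.7718
  k=4: S(4,0) = 1.9175; S(4,1) = 1.4785; S(4,2) = 1.1400; S(4,3) = 0.8790; S(4,4) = 0.6778
Terminal payoffs V(N, i) = max(S_T - K, 0):
  V(4,0) = 0.917512; V(4,1) = 0.478500; V(4,2) = 0.140000; V(4,3) = 0.000000; V(4,4) = 0.000000
Backward induction: V(k, i) = exp(-r*dt) * [p * V(k+1, i) + (1-p) * V(k+1, i+1)].
  V(3,0) = exp(-r*dt) * [p*0.917512 + (1-p)*0.478500] = 0.690734
  V(3,1) = exp(-r*dt) * [p*0.478500 + (1-p)*0.140000] = 0.305240
  V(3,2) = exp(-r*dt) * [p*0.140000 + (1-p)*0.000000] = 0.068745
  V(3,3) = exp(-r*dt) * [p*0.000000 + (1-p)*0.000000] = 0.000000
  V(2,0) = exp(-r*dt) * [p*0.690734 + (1-p)*0.305240] = 0.492403
  V(2,1) = exp(-r*dt) * [p*0.305240 + (1-p)*0.068745] = 0.184394
  V(2,2) = exp(-r*dt) * [p*0.068745 + (1-p)*0.000000] = 0.033757
  V(1,0) = exp(-r*dt) * [p*0.492403 + (1-p)*0.184394] = 0.334352
  V(1,1) = exp(-r*dt) * [p*0.184394 + (1-p)*0.033757] = 0.107490
  V(0,0) = exp(-r*dt) * [p*0.334352 + (1-p)*0.107490] = 0.218138


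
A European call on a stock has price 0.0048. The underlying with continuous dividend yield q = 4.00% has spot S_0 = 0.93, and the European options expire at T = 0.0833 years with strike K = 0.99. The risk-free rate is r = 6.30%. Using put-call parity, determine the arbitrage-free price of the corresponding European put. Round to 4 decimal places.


Put-call parity: C - P = S_0 * exp(-qT) - K * exp(-rT).
S_0 * exp(-qT) = 0.9300 * 0.99667354 = 0.92690640
K * exp(-rT) = 0.9900 * 0.99476585 = 0.98481819
P = C - S*exp(-qT) + K*exp(-rT)
P = 0.0048 - 0.92690640 + 0.98481819 = 0.0627

Answer: Put price = 0.0627


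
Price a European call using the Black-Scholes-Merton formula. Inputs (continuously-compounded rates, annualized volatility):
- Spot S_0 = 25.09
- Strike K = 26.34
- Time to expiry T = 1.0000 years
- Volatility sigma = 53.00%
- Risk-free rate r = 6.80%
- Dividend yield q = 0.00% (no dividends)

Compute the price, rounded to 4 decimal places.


d1 = (ln(S/K) + (r - q + 0.5*sigma^2) * T) / (sigma * sqrt(T)) = 0.30156729
d2 = d1 - sigma * sqrt(T) = -0.22843271
exp(-rT) = 0.93426047; exp(-qT) = 1.00000000
C = S_0 * exp(-qT) * N(d1) - K * exp(-rT) * N(d2)
N(d1) = 0.61850903; N(d2) = 0.40965493
C = 25.0900 * 1.00000000 * 0.61850903 - 26.3400 * 0.93426047 * 0.40965493 = 5.4374

Answer: Price = 5.4374


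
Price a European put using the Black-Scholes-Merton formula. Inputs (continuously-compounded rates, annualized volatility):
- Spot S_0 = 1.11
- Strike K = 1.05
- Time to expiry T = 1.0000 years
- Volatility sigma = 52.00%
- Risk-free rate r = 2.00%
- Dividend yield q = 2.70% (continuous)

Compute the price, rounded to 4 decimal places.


Answer: Price = 0.1917

Derivation:
d1 = (ln(S/K) + (r - q + 0.5*sigma^2) * T) / (sigma * sqrt(T)) = 0.35340356
d2 = d1 - sigma * sqrt(T) = -0.16659644
exp(-rT) = 0.98019867; exp(-qT) = 0.97336124
P = K * exp(-rT) * N(-d2) - S_0 * exp(-qT) * N(-d1)
N(-d1) = 0.36189296; N(-d2) = 0.56615620
P = 1.0500 * 0.98019867 * 0.56615620 - 1.1100 * 0.97336124 * 0.36189296 = 0.1917


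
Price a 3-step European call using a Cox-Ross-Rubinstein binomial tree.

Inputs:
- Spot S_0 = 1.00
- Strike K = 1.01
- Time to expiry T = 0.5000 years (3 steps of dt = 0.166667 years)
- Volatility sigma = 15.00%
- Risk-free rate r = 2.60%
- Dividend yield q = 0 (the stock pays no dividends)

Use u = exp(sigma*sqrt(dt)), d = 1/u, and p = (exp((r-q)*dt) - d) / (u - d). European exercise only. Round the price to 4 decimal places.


Answer: Price = V(0,0) = 0.0471

Derivation:
dt = T/N = 0.166667
u = exp(sigma*sqrt(dt)) = 1.063151; d = 1/u = 0.940600
p = (exp((r-q)*dt) - d) / (u - d) = 0.520132
Discount per step: exp(-r*dt) = 0.995676
Stock lattice S(k, i) with i counting down-moves:
  k=0: S(0,0) = 1.0000
  k=1: S(1,0) = 1.0632; S(1,1) = 0.9406
  k=2: S(2,0) = 1.1303; S(2,1) = 1.0000; S(2,2) = 0.8847
  k=3: S(3,0) = 1.2017; S(3,1) = 1.0632; S(3,2) = 0.9406; S(3,3) = 0.8322
Terminal payoffs V(N, i) = max(S_T - K, 0):
  V(3,0) = 0.191669; V(3,1) = 0.053151; V(3,2) = 0.000000; V(3,3) = 0.000000
Backward induction: V(k, i) = exp(-r*dt) * [p * V(k+1, i) + (1-p) * V(k+1, i+1)].
  V(2,0) = exp(-r*dt) * [p*0.191669 + (1-p)*0.053151] = 0.124657
  V(2,1) = exp(-r*dt) * [p*0.053151 + (1-p)*0.000000] = 0.027526
  V(2,2) = exp(-r*dt) * [p*0.000000 + (1-p)*0.000000] = 0.000000
  V(1,0) = exp(-r*dt) * [p*0.124657 + (1-p)*0.027526] = 0.077710
  V(1,1) = exp(-r*dt) * [p*0.027526 + (1-p)*0.000000] = 0.014255
  V(0,0) = exp(-r*dt) * [p*0.077710 + (1-p)*0.014255] = 0.047056


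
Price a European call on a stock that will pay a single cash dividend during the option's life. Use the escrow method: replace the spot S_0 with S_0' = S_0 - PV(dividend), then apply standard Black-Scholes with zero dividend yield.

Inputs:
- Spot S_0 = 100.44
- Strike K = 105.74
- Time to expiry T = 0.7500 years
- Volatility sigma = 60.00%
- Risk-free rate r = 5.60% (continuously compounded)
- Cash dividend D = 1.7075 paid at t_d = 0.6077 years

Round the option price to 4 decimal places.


PV(D) = D * exp(-r * t_d) = 1.7075 * 0.96654135 = 1.65036935
S_0' = S_0 - PV(D) = 100.4400 - 1.65036935 = 98.78963065
d1 = (ln(S_0'/K) + (r + sigma^2/2)*T) / (sigma*sqrt(T)) = 0.20978868
d2 = d1 - sigma*sqrt(T) = -0.30982656
exp(-rT) = 0.95886978
N(d1) = 0.58308370; N(d2) = 0.37834643
C = S_0' * N(d1) - K * exp(-rT) * N(d2) = 98.78963065 * 0.58308370 - 105.7400 * 0.95886978 * 0.37834643 = 19.2417

Answer: Price = 19.2417


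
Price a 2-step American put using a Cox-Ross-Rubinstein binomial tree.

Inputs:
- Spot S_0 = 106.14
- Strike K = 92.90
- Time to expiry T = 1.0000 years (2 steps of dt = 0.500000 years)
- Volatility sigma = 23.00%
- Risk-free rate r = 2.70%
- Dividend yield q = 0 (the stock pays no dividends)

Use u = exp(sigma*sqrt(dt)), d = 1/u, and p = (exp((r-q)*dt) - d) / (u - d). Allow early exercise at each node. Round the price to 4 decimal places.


Answer: Price = V(0,0) = 3.9335

Derivation:
dt = T/N = 0.500000
u = exp(sigma*sqrt(dt)) = 1.176607; d = 1/u = 0.849902
p = (exp((r-q)*dt) - d) / (u - d) = 0.501033
Discount per step: exp(-r*dt) = 0.986591
Stock lattice S(k, i) with i counting down-moves:
  k=0: S(0,0) = 106.1400
  k=1: S(1,0) = 124.8850; S(1,1) = 90.2086
  k=2: S(2,0) = 146.9406; S(2,1) = 106.1400; S(2,2) = 76.6684
Terminal payoffs V(N, i) = max(K - S_T, 0):
  V(2,0) = 0.000000; V(2,1) = 0.000000; V(2,2) = 16.231582
Backward induction: V(k, i) = exp(-r*dt) * [p * V(k+1, i) + (1-p) * V(k+1, i+1)]; then take max(V_cont, immediate exercise) for American.
  V(1,0) = exp(-r*dt) * [p*0.000000 + (1-p)*0.000000] = 0.000000; exercise = 0.000000; V(1,0) = max -> 0.000000
  V(1,1) = exp(-r*dt) * [p*0.000000 + (1-p)*16.231582] = 7.990428; exercise = 2.691431; V(1,1) = max -> 7.990428
  V(0,0) = exp(-r*dt) * [p*0.000000 + (1-p)*7.990428] = 3.933501; exercise = 0.000000; V(0,0) = max -> 3.933501


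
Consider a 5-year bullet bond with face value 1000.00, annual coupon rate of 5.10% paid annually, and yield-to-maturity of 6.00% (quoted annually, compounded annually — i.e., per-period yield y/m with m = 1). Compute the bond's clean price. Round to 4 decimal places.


Answer: Price = 962.0887

Derivation:
Coupon per period c = face * coupon_rate / m = 51.000000
Periods per year m = 1; per-period yield y/m = 0.060000
Number of cashflows N = 5
Cashflows (t years, CF_t, discount factor 1/(1+y/m)^(m*t), PV):
  t = 1.0000: CF_t = 51.000000, DF = 0.943396, PV = 48.113208
  t = 2.0000: CF_t = 51.000000, DF = 0.889996, PV = 45.389818
  t = 3.0000: CF_t = 51.000000, DF = 0.839619, PV = 42.820583
  t = 4.0000: CF_t = 51.000000, DF = 0.792094, PV = 40.396777
  t = 5.0000: CF_t = 1051.000000, DF = 0.747258, PV = 785.368340
Price P = sum_t PV_t = 962.088726


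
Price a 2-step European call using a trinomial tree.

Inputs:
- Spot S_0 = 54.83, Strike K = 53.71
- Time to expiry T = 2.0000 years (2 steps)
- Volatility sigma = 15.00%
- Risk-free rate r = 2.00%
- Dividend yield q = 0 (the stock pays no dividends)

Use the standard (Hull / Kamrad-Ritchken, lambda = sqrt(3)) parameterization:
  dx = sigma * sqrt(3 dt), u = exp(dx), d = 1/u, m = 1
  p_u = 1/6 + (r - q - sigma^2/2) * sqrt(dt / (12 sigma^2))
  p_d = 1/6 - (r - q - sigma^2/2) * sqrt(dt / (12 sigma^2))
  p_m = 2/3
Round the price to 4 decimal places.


dt = T/N = 1.000000; dx = sigma*sqrt(3*dt) = 0.259808
u = exp(dx) = 1.296681; d = 1/u = 0.771200
p_u = 0.183506, p_m = 0.666667, p_d = 0.149827
Discount per step: exp(-r*dt) = 0.980199
Stock lattice S(k, j) with j the centered position index:
  k=0: S(0,+0) = 54.8300
  k=1: S(1,-1) = 42.2849; S(1,+0) = 54.8300; S(1,+1) = 71.0970
  k=2: S(2,-2) = 32.6101; S(2,-1) = 42.2849; S(2,+0) = 54.8300; S(2,+1) = 71.0970; S(2,+2) = 92.1901
Terminal payoffs V(N, j) = max(S_T - K, 0):
  V(2,-2) = 0.000000; V(2,-1) = 0.000000; V(2,+0) = 1.120000; V(2,+1) = 17.386998; V(2,+2) = 38.480098
Backward induction: V(k, j) = exp(-r*dt) * [p_u * V(k+1, j+1) + p_m * V(k+1, j) + p_d * V(k+1, j-1)]
  V(1,-1) = exp(-r*dt) * [p_u*1.120000 + p_m*0.000000 + p_d*0.000000] = 0.201457
  V(1,+0) = exp(-r*dt) * [p_u*17.386998 + p_m*1.120000 + p_d*0.000000] = 3.859322
  V(1,+1) = exp(-r*dt) * [p_u*38.480098 + p_m*17.386998 + p_d*1.120000] = 18.447799
  V(0,+0) = exp(-r*dt) * [p_u*18.447799 + p_m*3.859322 + p_d*0.201457] = 5.869771

Answer: Price = V(0,0) = 5.8698


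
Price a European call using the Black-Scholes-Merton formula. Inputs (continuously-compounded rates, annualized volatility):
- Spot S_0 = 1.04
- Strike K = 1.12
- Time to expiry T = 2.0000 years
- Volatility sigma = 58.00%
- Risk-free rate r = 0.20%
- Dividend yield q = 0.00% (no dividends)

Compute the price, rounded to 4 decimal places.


d1 = (ln(S/K) + (r - q + 0.5*sigma^2) * T) / (sigma * sqrt(T)) = 0.32464983
d2 = d1 - sigma * sqrt(T) = -0.49559404
exp(-rT) = 0.99600799; exp(-qT) = 1.00000000
C = S_0 * exp(-qT) * N(d1) - K * exp(-rT) * N(d2)
N(d1) = 0.62727694; N(d2) = 0.31009043
C = 1.0400 * 1.00000000 * 0.62727694 - 1.1200 * 0.99600799 * 0.31009043 = 0.3065

Answer: Price = 0.3065


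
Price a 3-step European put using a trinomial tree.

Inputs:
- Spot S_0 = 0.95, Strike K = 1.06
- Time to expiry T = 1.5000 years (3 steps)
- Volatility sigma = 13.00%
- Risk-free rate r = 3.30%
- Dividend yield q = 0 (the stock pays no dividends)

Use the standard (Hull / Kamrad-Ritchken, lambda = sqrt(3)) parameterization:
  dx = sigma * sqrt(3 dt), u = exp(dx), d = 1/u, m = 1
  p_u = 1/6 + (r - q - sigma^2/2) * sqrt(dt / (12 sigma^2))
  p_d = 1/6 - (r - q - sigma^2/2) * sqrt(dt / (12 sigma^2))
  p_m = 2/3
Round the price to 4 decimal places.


Answer: Price = V(0,0) = 0.0975

Derivation:
dt = T/N = 0.500000; dx = sigma*sqrt(3*dt) = 0.159217
u = exp(dx) = 1.172592; d = 1/u = 0.852811
p_u = 0.205215, p_m = 0.666667, p_d = 0.128119
Discount per step: exp(-r*dt) = 0.983635
Stock lattice S(k, j) with j the centered position index:
  k=0: S(0,+0) = 0.9500
  k=1: S(1,-1) = 0.8102; S(1,+0) = 0.9500; S(1,+1) = 1.1140
  k=2: S(2,-2) = 0.6909; S(2,-1) = 0.8102; S(2,+0) = 0.9500; S(2,+1) = 1.1140; S(2,+2) = 1.3062
  k=3: S(3,-3) = 0.5892; S(3,-2) = 0.6909; S(3,-1) = 0.8102; S(3,+0) = 0.9500; S(3,+1) = 1.1140; S(3,+2) = 1.3062; S(3,+3) = 1.5317
Terminal payoffs V(N, j) = max(K - S_T, 0):
  V(3,-3) = 0.470773; V(3,-2) = 0.369077; V(3,-1) = 0.249829; V(3,+0) = 0.110000; V(3,+1) = 0.000000; V(3,+2) = 0.000000; V(3,+3) = 0.000000
Backward induction: V(k, j) = exp(-r*dt) * [p_u * V(k+1, j+1) + p_m * V(k+1, j) + p_d * V(k+1, j-1)]
  V(2,-2) = exp(-r*dt) * [p_u*0.249829 + p_m*0.369077 + p_d*0.470773] = 0.351782
  V(2,-1) = exp(-r*dt) * [p_u*0.110000 + p_m*0.249829 + p_d*0.369077] = 0.232543
  V(2,+0) = exp(-r*dt) * [p_u*0.000000 + p_m*0.110000 + p_d*0.249829] = 0.103617
  V(2,+1) = exp(-r*dt) * [p_u*0.000000 + p_m*0.000000 + p_d*0.110000] = 0.013862
  V(2,+2) = exp(-r*dt) * [p_u*0.000000 + p_m*0.000000 + p_d*0.000000] = 0.000000
  V(1,-1) = exp(-r*dt) * [p_u*0.103617 + p_m*0.232543 + p_d*0.351782] = 0.217740
  V(1,+0) = exp(-r*dt) * [p_u*0.013862 + p_m*0.103617 + p_d*0.232543] = 0.100051
  V(1,+1) = exp(-r*dt) * [p_u*0.000000 + p_m*0.013862 + p_d*0.103617] = 0.022148
  V(0,+0) = exp(-r*dt) * [p_u*0.022148 + p_m*0.100051 + p_d*0.217740] = 0.097520
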